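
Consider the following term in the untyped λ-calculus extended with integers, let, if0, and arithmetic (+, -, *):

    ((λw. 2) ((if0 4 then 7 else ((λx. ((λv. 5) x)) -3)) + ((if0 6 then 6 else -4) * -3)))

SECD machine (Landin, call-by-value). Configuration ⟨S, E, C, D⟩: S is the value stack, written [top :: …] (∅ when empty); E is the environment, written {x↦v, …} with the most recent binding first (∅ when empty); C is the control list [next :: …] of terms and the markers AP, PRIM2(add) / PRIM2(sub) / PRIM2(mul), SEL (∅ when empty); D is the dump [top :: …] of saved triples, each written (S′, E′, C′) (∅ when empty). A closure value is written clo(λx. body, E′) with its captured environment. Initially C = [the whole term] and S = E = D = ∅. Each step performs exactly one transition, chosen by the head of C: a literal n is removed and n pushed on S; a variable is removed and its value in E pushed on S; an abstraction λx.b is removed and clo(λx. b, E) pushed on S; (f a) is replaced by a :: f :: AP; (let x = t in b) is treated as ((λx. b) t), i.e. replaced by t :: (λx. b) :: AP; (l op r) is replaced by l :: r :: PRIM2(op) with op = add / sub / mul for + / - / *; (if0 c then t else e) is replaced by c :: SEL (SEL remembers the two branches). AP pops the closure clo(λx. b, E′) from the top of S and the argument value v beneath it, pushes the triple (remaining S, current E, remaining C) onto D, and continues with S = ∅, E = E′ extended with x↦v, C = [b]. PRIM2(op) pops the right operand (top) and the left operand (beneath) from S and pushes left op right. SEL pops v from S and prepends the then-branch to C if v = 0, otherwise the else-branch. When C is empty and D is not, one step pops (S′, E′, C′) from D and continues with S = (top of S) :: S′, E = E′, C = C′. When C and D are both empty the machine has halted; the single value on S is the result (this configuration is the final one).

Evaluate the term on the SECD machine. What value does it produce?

step 0: [S=∅ | E=∅ | C=[((λw. 2) ((if0 4 then 7 else ((λx. ((λv. 5) x)) -3)) + ((if0 6 then 6 else -4) * -3)))] | D=∅]
step 1: [S=∅ | E=∅ | C=[((if0 4 then 7 else ((λx. ((λv. 5) x)) -3)) + ((if0 6 then 6 else -4) * -3)) :: (λw. 2) :: AP] | D=∅]
step 2: [S=∅ | E=∅ | C=[(if0 4 then 7 else ((λx. ((λv. 5) x)) -3)) :: ((if0 6 then 6 else -4) * -3) :: PRIM2(add) :: (λw. 2) :: AP] | D=∅]
step 3: [S=∅ | E=∅ | C=[4 :: SEL :: ((if0 6 then 6 else -4) * -3) :: PRIM2(add) :: (λw. 2) :: AP] | D=∅]
step 4: [S=[4] | E=∅ | C=[SEL :: ((if0 6 then 6 else -4) * -3) :: PRIM2(add) :: (λw. 2) :: AP] | D=∅]
step 5: [S=∅ | E=∅ | C=[((λx. ((λv. 5) x)) -3) :: ((if0 6 then 6 else -4) * -3) :: PRIM2(add) :: (λw. 2) :: AP] | D=∅]
step 6: [S=∅ | E=∅ | C=[-3 :: (λx. ((λv. 5) x)) :: AP :: ((if0 6 then 6 else -4) * -3) :: PRIM2(add) :: (λw. 2) :: AP] | D=∅]
step 7: [S=[-3] | E=∅ | C=[(λx. ((λv. 5) x)) :: AP :: ((if0 6 then 6 else -4) * -3) :: PRIM2(add) :: (λw. 2) :: AP] | D=∅]
step 8: [S=[clo(λx. ((λv. 5) x), ∅) :: -3] | E=∅ | C=[AP :: ((if0 6 then 6 else -4) * -3) :: PRIM2(add) :: (λw. 2) :: AP] | D=∅]
step 9: [S=∅ | E={x↦-3} | C=[((λv. 5) x)] | D=[(∅, ∅, [((if0 6 then 6 else -4) * -3) :: PRIM2(add) :: (λw. 2) :: AP])]]
step 10: [S=∅ | E={x↦-3} | C=[x :: (λv. 5) :: AP] | D=[(∅, ∅, [((if0 6 then 6 else -4) * -3) :: PRIM2(add) :: (λw. 2) :: AP])]]
step 11: [S=[-3] | E={x↦-3} | C=[(λv. 5) :: AP] | D=[(∅, ∅, [((if0 6 then 6 else -4) * -3) :: PRIM2(add) :: (λw. 2) :: AP])]]
step 12: [S=[clo(λv. 5, {x↦-3}) :: -3] | E={x↦-3} | C=[AP] | D=[(∅, ∅, [((if0 6 then 6 else -4) * -3) :: PRIM2(add) :: (λw. 2) :: AP])]]
step 13: [S=∅ | E={v↦-3, x↦-3} | C=[5] | D=[(∅, {x↦-3}, ∅) :: (∅, ∅, [((if0 6 then 6 else -4) * -3) :: PRIM2(add) :: (λw. 2) :: AP])]]
step 14: [S=[5] | E={v↦-3, x↦-3} | C=∅ | D=[(∅, {x↦-3}, ∅) :: (∅, ∅, [((if0 6 then 6 else -4) * -3) :: PRIM2(add) :: (λw. 2) :: AP])]]
step 15: [S=[5] | E={x↦-3} | C=∅ | D=[(∅, ∅, [((if0 6 then 6 else -4) * -3) :: PRIM2(add) :: (λw. 2) :: AP])]]
step 16: [S=[5] | E=∅ | C=[((if0 6 then 6 else -4) * -3) :: PRIM2(add) :: (λw. 2) :: AP] | D=∅]
step 17: [S=[5] | E=∅ | C=[(if0 6 then 6 else -4) :: -3 :: PRIM2(mul) :: PRIM2(add) :: (λw. 2) :: AP] | D=∅]
step 18: [S=[5] | E=∅ | C=[6 :: SEL :: -3 :: PRIM2(mul) :: PRIM2(add) :: (λw. 2) :: AP] | D=∅]
step 19: [S=[6 :: 5] | E=∅ | C=[SEL :: -3 :: PRIM2(mul) :: PRIM2(add) :: (λw. 2) :: AP] | D=∅]
step 20: [S=[5] | E=∅ | C=[-4 :: -3 :: PRIM2(mul) :: PRIM2(add) :: (λw. 2) :: AP] | D=∅]
step 21: [S=[-4 :: 5] | E=∅ | C=[-3 :: PRIM2(mul) :: PRIM2(add) :: (λw. 2) :: AP] | D=∅]
step 22: [S=[-3 :: -4 :: 5] | E=∅ | C=[PRIM2(mul) :: PRIM2(add) :: (λw. 2) :: AP] | D=∅]
step 23: [S=[12 :: 5] | E=∅ | C=[PRIM2(add) :: (λw. 2) :: AP] | D=∅]
step 24: [S=[17] | E=∅ | C=[(λw. 2) :: AP] | D=∅]
step 25: [S=[clo(λw. 2, ∅) :: 17] | E=∅ | C=[AP] | D=∅]
step 26: [S=∅ | E={w↦17} | C=[2] | D=[(∅, ∅, ∅)]]
step 27: [S=[2] | E={w↦17} | C=∅ | D=[(∅, ∅, ∅)]]
step 28: [S=[2] | E=∅ | C=∅ | D=∅]
→ final value 2

Answer: 2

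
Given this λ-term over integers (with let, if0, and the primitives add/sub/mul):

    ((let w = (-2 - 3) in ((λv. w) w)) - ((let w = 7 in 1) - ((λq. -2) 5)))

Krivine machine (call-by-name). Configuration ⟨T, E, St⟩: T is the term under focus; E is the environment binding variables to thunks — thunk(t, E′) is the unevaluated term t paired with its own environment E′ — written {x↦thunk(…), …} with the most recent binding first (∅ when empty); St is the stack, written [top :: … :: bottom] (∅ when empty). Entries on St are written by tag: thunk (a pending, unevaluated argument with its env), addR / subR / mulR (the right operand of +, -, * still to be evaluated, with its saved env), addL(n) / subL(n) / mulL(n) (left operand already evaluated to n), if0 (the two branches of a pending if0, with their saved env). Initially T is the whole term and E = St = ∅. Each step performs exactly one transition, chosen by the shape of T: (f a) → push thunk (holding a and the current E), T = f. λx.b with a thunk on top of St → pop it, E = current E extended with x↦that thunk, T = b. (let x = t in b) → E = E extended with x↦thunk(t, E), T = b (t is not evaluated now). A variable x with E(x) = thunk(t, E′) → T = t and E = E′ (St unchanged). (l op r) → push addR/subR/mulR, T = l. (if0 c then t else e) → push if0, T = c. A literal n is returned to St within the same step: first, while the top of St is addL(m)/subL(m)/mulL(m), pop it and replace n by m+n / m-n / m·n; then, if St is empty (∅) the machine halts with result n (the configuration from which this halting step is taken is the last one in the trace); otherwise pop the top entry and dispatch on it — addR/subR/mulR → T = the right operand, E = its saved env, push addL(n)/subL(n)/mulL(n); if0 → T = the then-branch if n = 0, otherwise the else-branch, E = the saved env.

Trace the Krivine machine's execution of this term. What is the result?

0. <T=((let w = (-2 - 3) in ((λv. w) w)) - ((let w = 7 in 1) - ((λq. -2) 5))), E=∅, St=∅>
1. <T=(let w = (-2 - 3) in ((λv. w) w)), E=∅, St=[subR]>
2. <T=((λv. w) w), E={w↦thunk((-2 - 3), ∅)}, St=[subR]>
3. <T=(λv. w), E={w↦thunk((-2 - 3), ∅)}, St=[thunk :: subR]>
4. <T=w, E={v↦thunk(w, {w↦thunk((-2 - 3), ∅)}), w↦thunk((-2 - 3), ∅)}, St=[subR]>
5. <T=(-2 - 3), E=∅, St=[subR]>
6. <T=-2, E=∅, St=[subR :: subR]>
7. <T=3, E=∅, St=[subL(-2) :: subR]>
8. <T=((let w = 7 in 1) - ((λq. -2) 5)), E=∅, St=[subL(-5)]>
9. <T=(let w = 7 in 1), E=∅, St=[subR :: subL(-5)]>
10. <T=1, E={w↦thunk(7, ∅)}, St=[subR :: subL(-5)]>
11. <T=((λq. -2) 5), E=∅, St=[subL(1) :: subL(-5)]>
12. <T=(λq. -2), E=∅, St=[thunk :: subL(1) :: subL(-5)]>
13. <T=-2, E={q↦thunk(5, ∅)}, St=[subL(1) :: subL(-5)]>
→ final value -8

Answer: -8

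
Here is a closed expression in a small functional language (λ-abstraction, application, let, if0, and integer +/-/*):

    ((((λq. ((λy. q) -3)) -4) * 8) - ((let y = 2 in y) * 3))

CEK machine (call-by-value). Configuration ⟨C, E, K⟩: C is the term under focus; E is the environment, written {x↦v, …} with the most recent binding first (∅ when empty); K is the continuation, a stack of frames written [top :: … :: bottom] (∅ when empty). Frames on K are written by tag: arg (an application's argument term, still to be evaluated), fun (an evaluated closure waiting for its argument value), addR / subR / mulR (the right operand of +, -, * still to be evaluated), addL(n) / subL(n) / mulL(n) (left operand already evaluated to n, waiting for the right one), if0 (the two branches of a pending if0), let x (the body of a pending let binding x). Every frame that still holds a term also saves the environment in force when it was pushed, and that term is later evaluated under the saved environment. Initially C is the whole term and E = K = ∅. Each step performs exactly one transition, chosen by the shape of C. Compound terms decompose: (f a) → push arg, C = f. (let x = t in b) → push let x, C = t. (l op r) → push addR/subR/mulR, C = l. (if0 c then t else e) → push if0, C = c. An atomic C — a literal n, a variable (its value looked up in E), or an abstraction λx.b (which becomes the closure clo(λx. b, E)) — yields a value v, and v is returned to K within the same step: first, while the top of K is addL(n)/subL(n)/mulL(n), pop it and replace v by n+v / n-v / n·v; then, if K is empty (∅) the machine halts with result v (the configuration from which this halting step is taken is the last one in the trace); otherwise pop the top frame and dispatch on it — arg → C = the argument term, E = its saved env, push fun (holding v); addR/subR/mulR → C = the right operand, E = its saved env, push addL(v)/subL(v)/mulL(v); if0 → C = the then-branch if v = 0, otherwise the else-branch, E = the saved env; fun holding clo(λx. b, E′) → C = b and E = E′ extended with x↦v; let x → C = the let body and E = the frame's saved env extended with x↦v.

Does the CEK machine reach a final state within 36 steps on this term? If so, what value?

[0] <C=((((λq. ((λy. q) -3)) -4) * 8) - ((let y = 2 in y) * 3)), E=∅, K=∅>
[1] <C=(((λq. ((λy. q) -3)) -4) * 8), E=∅, K=[subR]>
[2] <C=((λq. ((λy. q) -3)) -4), E=∅, K=[mulR :: subR]>
[3] <C=(λq. ((λy. q) -3)), E=∅, K=[arg :: mulR :: subR]>
[4] <C=-4, E=∅, K=[fun :: mulR :: subR]>
[5] <C=((λy. q) -3), E={q↦-4}, K=[mulR :: subR]>
[6] <C=(λy. q), E={q↦-4}, K=[arg :: mulR :: subR]>
[7] <C=-3, E={q↦-4}, K=[fun :: mulR :: subR]>
[8] <C=q, E={y↦-3, q↦-4}, K=[mulR :: subR]>
[9] <C=8, E=∅, K=[mulL(-4) :: subR]>
[10] <C=((let y = 2 in y) * 3), E=∅, K=[subL(-32)]>
[11] <C=(let y = 2 in y), E=∅, K=[mulR :: subL(-32)]>
[12] <C=2, E=∅, K=[let y :: mulR :: subL(-32)]>
[13] <C=y, E={y↦2}, K=[mulR :: subL(-32)]>
[14] <C=3, E=∅, K=[mulL(2) :: subL(-32)]>
→ final value -38

Answer: -38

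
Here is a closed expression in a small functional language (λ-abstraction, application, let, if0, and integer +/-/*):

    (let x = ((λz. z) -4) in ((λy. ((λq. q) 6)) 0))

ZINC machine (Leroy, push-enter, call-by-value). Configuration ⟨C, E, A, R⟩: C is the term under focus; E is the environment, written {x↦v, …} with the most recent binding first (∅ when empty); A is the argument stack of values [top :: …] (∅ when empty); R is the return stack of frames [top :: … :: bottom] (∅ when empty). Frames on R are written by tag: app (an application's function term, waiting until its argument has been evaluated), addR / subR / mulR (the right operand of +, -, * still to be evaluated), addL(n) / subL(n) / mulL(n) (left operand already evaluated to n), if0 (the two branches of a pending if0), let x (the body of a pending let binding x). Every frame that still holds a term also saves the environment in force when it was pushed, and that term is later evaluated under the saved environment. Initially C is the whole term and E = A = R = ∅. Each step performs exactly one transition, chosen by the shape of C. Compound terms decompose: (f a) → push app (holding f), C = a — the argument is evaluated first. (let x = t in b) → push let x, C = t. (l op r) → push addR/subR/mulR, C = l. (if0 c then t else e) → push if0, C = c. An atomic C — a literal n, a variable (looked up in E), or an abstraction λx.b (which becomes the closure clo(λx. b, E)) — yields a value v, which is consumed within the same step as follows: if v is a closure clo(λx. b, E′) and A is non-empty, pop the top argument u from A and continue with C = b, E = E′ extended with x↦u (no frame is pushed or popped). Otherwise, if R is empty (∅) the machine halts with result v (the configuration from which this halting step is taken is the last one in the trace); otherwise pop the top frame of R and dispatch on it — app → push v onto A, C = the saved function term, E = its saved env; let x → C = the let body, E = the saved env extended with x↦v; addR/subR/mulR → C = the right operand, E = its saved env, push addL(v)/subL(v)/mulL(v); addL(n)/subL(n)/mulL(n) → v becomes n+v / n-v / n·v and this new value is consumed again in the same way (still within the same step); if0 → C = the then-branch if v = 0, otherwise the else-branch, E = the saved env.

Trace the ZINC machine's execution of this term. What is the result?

Answer: 6

Execution trace:
[0] [C=(let x = ((λz. z) -4) in ((λy. ((λq. q) 6)) 0)) | E=∅ | A=∅ | R=∅]
[1] [C=((λz. z) -4) | E=∅ | A=∅ | R=[let x]]
[2] [C=-4 | E=∅ | A=∅ | R=[app :: let x]]
[3] [C=(λz. z) | E=∅ | A=[-4] | R=[let x]]
[4] [C=z | E={z↦-4} | A=∅ | R=[let x]]
[5] [C=((λy. ((λq. q) 6)) 0) | E={x↦-4} | A=∅ | R=∅]
[6] [C=0 | E={x↦-4} | A=∅ | R=[app]]
[7] [C=(λy. ((λq. q) 6)) | E={x↦-4} | A=[0] | R=∅]
[8] [C=((λq. q) 6) | E={y↦0, x↦-4} | A=∅ | R=∅]
[9] [C=6 | E={y↦0, x↦-4} | A=∅ | R=[app]]
[10] [C=(λq. q) | E={y↦0, x↦-4} | A=[6] | R=∅]
[11] [C=q | E={q↦6, y↦0, x↦-4} | A=∅ | R=∅]
→ final value 6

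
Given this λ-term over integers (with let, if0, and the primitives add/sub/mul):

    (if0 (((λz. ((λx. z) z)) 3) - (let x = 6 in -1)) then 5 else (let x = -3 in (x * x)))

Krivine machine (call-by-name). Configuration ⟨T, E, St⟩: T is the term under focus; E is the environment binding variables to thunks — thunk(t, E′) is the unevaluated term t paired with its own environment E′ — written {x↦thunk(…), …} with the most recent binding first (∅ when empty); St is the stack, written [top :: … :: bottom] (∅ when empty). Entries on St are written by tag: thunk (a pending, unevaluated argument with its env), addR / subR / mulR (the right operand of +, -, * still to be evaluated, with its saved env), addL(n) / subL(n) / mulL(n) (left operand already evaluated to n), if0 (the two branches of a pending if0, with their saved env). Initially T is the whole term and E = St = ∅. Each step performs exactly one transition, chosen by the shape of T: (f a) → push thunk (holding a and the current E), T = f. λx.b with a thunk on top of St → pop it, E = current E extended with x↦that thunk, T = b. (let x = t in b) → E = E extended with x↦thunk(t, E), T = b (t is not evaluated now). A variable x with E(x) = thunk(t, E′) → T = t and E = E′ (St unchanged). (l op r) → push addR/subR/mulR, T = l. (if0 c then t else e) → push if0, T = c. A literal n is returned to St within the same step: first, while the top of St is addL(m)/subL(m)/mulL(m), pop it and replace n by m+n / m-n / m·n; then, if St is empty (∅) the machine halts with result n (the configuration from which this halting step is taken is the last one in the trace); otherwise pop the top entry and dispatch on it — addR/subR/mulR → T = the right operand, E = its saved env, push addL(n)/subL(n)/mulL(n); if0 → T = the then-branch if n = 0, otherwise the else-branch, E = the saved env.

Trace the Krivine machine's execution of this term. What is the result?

0. ⟨T=(if0 (((λz. ((λx. z) z)) 3) - (let x = 6 in -1)) then 5 else (let x = -3 in (x * x))); E=∅; St=∅⟩
1. ⟨T=(((λz. ((λx. z) z)) 3) - (let x = 6 in -1)); E=∅; St=[if0]⟩
2. ⟨T=((λz. ((λx. z) z)) 3); E=∅; St=[subR :: if0]⟩
3. ⟨T=(λz. ((λx. z) z)); E=∅; St=[thunk :: subR :: if0]⟩
4. ⟨T=((λx. z) z); E={z↦thunk(3, ∅)}; St=[subR :: if0]⟩
5. ⟨T=(λx. z); E={z↦thunk(3, ∅)}; St=[thunk :: subR :: if0]⟩
6. ⟨T=z; E={x↦thunk(z, {z↦thunk(3, ∅)}), z↦thunk(3, ∅)}; St=[subR :: if0]⟩
7. ⟨T=3; E=∅; St=[subR :: if0]⟩
8. ⟨T=(let x = 6 in -1); E=∅; St=[subL(3) :: if0]⟩
9. ⟨T=-1; E={x↦thunk(6, ∅)}; St=[subL(3) :: if0]⟩
10. ⟨T=(let x = -3 in (x * x)); E=∅; St=∅⟩
11. ⟨T=(x * x); E={x↦thunk(-3, ∅)}; St=∅⟩
12. ⟨T=x; E={x↦thunk(-3, ∅)}; St=[mulR]⟩
13. ⟨T=-3; E=∅; St=[mulR]⟩
14. ⟨T=x; E={x↦thunk(-3, ∅)}; St=[mulL(-3)]⟩
15. ⟨T=-3; E=∅; St=[mulL(-3)]⟩
→ final value 9

Answer: 9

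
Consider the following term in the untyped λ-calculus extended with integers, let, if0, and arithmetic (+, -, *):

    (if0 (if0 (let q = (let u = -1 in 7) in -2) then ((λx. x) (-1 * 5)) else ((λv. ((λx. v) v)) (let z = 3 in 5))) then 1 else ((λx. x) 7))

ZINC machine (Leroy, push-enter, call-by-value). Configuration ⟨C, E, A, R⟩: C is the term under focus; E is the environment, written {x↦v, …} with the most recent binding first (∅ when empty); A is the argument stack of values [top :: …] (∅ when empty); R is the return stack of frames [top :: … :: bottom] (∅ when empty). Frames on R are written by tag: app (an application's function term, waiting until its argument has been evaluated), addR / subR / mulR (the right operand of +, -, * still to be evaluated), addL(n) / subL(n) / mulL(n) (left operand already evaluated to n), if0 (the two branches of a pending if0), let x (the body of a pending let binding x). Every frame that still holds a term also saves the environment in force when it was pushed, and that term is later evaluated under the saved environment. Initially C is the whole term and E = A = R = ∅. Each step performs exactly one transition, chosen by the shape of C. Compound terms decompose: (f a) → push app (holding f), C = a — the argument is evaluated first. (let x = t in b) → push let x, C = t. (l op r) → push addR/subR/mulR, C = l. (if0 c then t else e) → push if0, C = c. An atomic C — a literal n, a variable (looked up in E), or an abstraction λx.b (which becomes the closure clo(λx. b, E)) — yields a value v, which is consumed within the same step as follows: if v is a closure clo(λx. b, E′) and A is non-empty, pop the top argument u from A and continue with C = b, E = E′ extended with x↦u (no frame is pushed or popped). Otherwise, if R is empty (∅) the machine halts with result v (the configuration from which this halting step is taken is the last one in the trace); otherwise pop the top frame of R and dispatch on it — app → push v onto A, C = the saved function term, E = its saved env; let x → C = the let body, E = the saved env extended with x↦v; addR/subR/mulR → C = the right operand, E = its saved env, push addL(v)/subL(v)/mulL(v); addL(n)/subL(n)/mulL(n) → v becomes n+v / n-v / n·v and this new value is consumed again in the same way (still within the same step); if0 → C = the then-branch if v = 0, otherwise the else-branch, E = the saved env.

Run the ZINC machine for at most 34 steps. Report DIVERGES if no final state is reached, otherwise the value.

0. ⟨C=(if0 (if0 (let q = (let u = -1 in 7) in -2) then ((λx. x) (-1 * 5)) else ((λv. ((λx. v) v)) (let z = 3 in 5))) then 1 else ((λx. x) 7)); E=∅; A=∅; R=∅⟩
1. ⟨C=(if0 (let q = (let u = -1 in 7) in -2) then ((λx. x) (-1 * 5)) else ((λv. ((λx. v) v)) (let z = 3 in 5))); E=∅; A=∅; R=[if0]⟩
2. ⟨C=(let q = (let u = -1 in 7) in -2); E=∅; A=∅; R=[if0 :: if0]⟩
3. ⟨C=(let u = -1 in 7); E=∅; A=∅; R=[let q :: if0 :: if0]⟩
4. ⟨C=-1; E=∅; A=∅; R=[let u :: let q :: if0 :: if0]⟩
5. ⟨C=7; E={u↦-1}; A=∅; R=[let q :: if0 :: if0]⟩
6. ⟨C=-2; E={q↦7}; A=∅; R=[if0 :: if0]⟩
7. ⟨C=((λv. ((λx. v) v)) (let z = 3 in 5)); E=∅; A=∅; R=[if0]⟩
8. ⟨C=(let z = 3 in 5); E=∅; A=∅; R=[app :: if0]⟩
9. ⟨C=3; E=∅; A=∅; R=[let z :: app :: if0]⟩
10. ⟨C=5; E={z↦3}; A=∅; R=[app :: if0]⟩
11. ⟨C=(λv. ((λx. v) v)); E=∅; A=[5]; R=[if0]⟩
12. ⟨C=((λx. v) v); E={v↦5}; A=∅; R=[if0]⟩
13. ⟨C=v; E={v↦5}; A=∅; R=[app :: if0]⟩
14. ⟨C=(λx. v); E={v↦5}; A=[5]; R=[if0]⟩
15. ⟨C=v; E={x↦5, v↦5}; A=∅; R=[if0]⟩
16. ⟨C=((λx. x) 7); E=∅; A=∅; R=∅⟩
17. ⟨C=7; E=∅; A=∅; R=[app]⟩
18. ⟨C=(λx. x); E=∅; A=[7]; R=∅⟩
19. ⟨C=x; E={x↦7}; A=∅; R=∅⟩
→ final value 7

Answer: 7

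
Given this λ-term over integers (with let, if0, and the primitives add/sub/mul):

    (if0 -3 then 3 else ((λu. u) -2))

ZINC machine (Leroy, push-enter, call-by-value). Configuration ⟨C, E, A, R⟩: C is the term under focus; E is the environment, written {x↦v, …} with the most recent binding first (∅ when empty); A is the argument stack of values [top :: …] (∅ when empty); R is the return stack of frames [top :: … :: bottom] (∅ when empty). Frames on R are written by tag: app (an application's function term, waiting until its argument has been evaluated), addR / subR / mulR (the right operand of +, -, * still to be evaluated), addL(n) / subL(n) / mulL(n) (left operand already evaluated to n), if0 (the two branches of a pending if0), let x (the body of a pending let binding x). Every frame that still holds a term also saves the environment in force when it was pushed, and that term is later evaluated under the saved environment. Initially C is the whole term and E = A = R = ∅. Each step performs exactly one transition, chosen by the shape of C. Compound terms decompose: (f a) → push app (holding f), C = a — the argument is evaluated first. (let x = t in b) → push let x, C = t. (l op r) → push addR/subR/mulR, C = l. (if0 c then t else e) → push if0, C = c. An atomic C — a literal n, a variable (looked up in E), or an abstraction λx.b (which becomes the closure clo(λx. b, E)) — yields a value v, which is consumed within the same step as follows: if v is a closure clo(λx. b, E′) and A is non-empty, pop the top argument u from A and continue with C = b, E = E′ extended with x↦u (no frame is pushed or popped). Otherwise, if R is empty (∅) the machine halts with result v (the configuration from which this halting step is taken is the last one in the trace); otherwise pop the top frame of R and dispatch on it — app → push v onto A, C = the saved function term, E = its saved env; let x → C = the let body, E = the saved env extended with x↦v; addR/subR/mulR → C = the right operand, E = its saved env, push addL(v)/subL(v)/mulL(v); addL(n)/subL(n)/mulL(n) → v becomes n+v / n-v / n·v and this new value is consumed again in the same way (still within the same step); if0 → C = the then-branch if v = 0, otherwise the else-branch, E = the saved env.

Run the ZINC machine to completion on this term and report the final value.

Answer: -2

Machine steps:
t=0: ⟨C=(if0 -3 then 3 else ((λu. u) -2)); E=∅; A=∅; R=∅⟩
t=1: ⟨C=-3; E=∅; A=∅; R=[if0]⟩
t=2: ⟨C=((λu. u) -2); E=∅; A=∅; R=∅⟩
t=3: ⟨C=-2; E=∅; A=∅; R=[app]⟩
t=4: ⟨C=(λu. u); E=∅; A=[-2]; R=∅⟩
t=5: ⟨C=u; E={u↦-2}; A=∅; R=∅⟩
→ final value -2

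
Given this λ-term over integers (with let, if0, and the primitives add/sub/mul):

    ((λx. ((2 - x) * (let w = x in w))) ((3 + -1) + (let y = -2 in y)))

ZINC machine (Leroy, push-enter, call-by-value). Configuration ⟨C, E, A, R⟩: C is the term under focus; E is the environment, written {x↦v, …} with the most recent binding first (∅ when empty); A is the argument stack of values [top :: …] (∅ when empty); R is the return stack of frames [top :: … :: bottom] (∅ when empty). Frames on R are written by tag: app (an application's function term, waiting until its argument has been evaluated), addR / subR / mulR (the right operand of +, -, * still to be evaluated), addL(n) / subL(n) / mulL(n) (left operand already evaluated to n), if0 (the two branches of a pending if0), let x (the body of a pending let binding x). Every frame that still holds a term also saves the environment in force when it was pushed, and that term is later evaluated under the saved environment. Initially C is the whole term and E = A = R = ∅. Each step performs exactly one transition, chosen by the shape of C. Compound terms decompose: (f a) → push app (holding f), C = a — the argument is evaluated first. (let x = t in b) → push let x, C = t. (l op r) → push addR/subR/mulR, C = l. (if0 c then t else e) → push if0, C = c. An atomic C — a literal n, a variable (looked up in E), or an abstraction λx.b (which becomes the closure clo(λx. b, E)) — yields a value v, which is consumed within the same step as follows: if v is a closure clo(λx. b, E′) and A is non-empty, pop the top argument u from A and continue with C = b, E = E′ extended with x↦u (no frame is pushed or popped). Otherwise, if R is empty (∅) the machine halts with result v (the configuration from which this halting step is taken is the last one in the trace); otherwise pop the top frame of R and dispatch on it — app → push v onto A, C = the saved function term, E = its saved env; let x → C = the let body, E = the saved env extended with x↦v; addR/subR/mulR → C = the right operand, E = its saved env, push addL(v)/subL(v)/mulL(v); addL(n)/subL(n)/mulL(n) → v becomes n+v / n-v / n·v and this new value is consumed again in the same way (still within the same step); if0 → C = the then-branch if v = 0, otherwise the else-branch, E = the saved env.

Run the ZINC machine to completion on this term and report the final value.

Answer: 0

Machine steps:
0. <C=((λx. ((2 - x) * (let w = x in w))) ((3 + -1) + (let y = -2 in y))), E=∅, A=∅, R=∅>
1. <C=((3 + -1) + (let y = -2 in y)), E=∅, A=∅, R=[app]>
2. <C=(3 + -1), E=∅, A=∅, R=[addR :: app]>
3. <C=3, E=∅, A=∅, R=[addR :: addR :: app]>
4. <C=-1, E=∅, A=∅, R=[addL(3) :: addR :: app]>
5. <C=(let y = -2 in y), E=∅, A=∅, R=[addL(2) :: app]>
6. <C=-2, E=∅, A=∅, R=[let y :: addL(2) :: app]>
7. <C=y, E={y↦-2}, A=∅, R=[addL(2) :: app]>
8. <C=(λx. ((2 - x) * (let w = x in w))), E=∅, A=[0], R=∅>
9. <C=((2 - x) * (let w = x in w)), E={x↦0}, A=∅, R=∅>
10. <C=(2 - x), E={x↦0}, A=∅, R=[mulR]>
11. <C=2, E={x↦0}, A=∅, R=[subR :: mulR]>
12. <C=x, E={x↦0}, A=∅, R=[subL(2) :: mulR]>
13. <C=(let w = x in w), E={x↦0}, A=∅, R=[mulL(2)]>
14. <C=x, E={x↦0}, A=∅, R=[let w :: mulL(2)]>
15. <C=w, E={w↦0, x↦0}, A=∅, R=[mulL(2)]>
→ final value 0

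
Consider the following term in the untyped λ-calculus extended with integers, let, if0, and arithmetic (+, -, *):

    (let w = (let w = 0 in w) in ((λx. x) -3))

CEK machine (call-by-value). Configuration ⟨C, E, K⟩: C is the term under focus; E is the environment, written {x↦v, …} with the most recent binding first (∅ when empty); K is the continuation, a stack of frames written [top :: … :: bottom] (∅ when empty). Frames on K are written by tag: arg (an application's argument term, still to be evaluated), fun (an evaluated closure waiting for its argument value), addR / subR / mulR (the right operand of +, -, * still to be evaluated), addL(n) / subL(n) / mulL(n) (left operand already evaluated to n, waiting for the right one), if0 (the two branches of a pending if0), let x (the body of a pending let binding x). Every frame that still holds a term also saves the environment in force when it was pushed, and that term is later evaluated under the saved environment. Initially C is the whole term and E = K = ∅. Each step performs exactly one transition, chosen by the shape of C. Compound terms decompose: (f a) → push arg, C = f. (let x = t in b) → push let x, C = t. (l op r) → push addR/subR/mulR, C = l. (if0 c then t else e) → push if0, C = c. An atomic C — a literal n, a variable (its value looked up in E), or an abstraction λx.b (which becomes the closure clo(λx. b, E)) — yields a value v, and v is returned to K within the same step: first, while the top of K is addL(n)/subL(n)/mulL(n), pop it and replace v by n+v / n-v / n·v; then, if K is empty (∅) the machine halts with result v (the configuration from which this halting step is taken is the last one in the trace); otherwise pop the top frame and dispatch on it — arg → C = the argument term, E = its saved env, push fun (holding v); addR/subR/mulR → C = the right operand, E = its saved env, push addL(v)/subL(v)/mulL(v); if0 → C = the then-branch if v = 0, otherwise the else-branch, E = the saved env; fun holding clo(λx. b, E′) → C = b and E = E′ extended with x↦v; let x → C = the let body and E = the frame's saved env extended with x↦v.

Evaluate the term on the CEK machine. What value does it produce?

Answer: -3

Derivation:
step 0: [C=(let w = (let w = 0 in w) in ((λx. x) -3)) | E=∅ | K=∅]
step 1: [C=(let w = 0 in w) | E=∅ | K=[let w]]
step 2: [C=0 | E=∅ | K=[let w :: let w]]
step 3: [C=w | E={w↦0} | K=[let w]]
step 4: [C=((λx. x) -3) | E={w↦0} | K=∅]
step 5: [C=(λx. x) | E={w↦0} | K=[arg]]
step 6: [C=-3 | E={w↦0} | K=[fun]]
step 7: [C=x | E={x↦-3, w↦0} | K=∅]
→ final value -3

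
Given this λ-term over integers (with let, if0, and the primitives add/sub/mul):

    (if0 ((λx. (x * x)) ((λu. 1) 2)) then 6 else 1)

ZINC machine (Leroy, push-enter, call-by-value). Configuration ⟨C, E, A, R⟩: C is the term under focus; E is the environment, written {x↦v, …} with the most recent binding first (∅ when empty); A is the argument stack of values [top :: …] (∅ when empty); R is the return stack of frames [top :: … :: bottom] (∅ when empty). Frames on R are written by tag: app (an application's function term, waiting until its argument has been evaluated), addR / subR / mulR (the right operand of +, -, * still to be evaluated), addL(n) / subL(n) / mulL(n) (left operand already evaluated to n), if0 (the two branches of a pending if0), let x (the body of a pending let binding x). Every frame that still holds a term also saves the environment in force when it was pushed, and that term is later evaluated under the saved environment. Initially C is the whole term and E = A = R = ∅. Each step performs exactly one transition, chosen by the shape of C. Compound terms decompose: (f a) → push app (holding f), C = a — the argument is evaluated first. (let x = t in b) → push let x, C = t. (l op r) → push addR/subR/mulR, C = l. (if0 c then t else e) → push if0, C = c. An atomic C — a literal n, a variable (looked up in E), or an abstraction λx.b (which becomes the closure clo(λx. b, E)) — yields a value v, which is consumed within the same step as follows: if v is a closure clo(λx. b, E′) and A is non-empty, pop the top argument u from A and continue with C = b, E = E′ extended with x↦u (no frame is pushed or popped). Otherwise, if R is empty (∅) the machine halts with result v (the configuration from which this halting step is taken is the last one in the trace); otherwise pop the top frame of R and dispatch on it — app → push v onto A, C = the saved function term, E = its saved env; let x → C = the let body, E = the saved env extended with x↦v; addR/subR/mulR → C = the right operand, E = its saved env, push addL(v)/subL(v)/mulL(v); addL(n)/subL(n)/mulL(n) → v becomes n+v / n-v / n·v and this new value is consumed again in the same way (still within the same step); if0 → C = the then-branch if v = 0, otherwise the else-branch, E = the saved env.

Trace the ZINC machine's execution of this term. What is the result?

Answer: 1

Machine steps:
t=0: <C=(if0 ((λx. (x * x)) ((λu. 1) 2)) then 6 else 1), E=∅, A=∅, R=∅>
t=1: <C=((λx. (x * x)) ((λu. 1) 2)), E=∅, A=∅, R=[if0]>
t=2: <C=((λu. 1) 2), E=∅, A=∅, R=[app :: if0]>
t=3: <C=2, E=∅, A=∅, R=[app :: app :: if0]>
t=4: <C=(λu. 1), E=∅, A=[2], R=[app :: if0]>
t=5: <C=1, E={u↦2}, A=∅, R=[app :: if0]>
t=6: <C=(λx. (x * x)), E=∅, A=[1], R=[if0]>
t=7: <C=(x * x), E={x↦1}, A=∅, R=[if0]>
t=8: <C=x, E={x↦1}, A=∅, R=[mulR :: if0]>
t=9: <C=x, E={x↦1}, A=∅, R=[mulL(1) :: if0]>
t=10: <C=1, E=∅, A=∅, R=∅>
→ final value 1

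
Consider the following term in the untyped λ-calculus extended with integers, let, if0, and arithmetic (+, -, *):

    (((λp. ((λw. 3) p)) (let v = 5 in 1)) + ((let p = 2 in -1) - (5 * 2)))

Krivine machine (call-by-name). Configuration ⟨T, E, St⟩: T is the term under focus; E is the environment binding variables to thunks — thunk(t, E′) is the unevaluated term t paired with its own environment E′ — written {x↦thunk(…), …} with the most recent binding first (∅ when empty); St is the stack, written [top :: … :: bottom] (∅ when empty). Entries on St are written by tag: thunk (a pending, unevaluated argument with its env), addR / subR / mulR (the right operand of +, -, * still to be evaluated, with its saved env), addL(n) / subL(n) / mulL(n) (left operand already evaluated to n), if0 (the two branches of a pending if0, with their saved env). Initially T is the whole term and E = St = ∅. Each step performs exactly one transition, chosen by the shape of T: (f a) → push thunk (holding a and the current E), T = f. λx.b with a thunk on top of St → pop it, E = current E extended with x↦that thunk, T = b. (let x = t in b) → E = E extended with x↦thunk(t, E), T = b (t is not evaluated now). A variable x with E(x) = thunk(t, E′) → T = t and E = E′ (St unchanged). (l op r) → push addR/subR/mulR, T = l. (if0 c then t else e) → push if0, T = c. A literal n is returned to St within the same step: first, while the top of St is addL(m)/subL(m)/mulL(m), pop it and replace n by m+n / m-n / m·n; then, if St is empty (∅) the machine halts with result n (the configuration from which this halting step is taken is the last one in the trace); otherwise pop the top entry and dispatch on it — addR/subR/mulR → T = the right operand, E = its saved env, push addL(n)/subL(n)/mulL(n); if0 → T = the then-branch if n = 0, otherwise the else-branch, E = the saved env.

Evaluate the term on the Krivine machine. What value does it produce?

0. [T=(((λp. ((λw. 3) p)) (let v = 5 in 1)) + ((let p = 2 in -1) - (5 * 2))) | E=∅ | St=∅]
1. [T=((λp. ((λw. 3) p)) (let v = 5 in 1)) | E=∅ | St=[addR]]
2. [T=(λp. ((λw. 3) p)) | E=∅ | St=[thunk :: addR]]
3. [T=((λw. 3) p) | E={p↦thunk((let v = 5 in 1), ∅)} | St=[addR]]
4. [T=(λw. 3) | E={p↦thunk((let v = 5 in 1), ∅)} | St=[thunk :: addR]]
5. [T=3 | E={w↦thunk(p, {p↦thunk((let v = 5 in 1), ∅)}), p↦thunk((let v = 5 in 1), ∅)} | St=[addR]]
6. [T=((let p = 2 in -1) - (5 * 2)) | E=∅ | St=[addL(3)]]
7. [T=(let p = 2 in -1) | E=∅ | St=[subR :: addL(3)]]
8. [T=-1 | E={p↦thunk(2, ∅)} | St=[subR :: addL(3)]]
9. [T=(5 * 2) | E=∅ | St=[subL(-1) :: addL(3)]]
10. [T=5 | E=∅ | St=[mulR :: subL(-1) :: addL(3)]]
11. [T=2 | E=∅ | St=[mulL(5) :: subL(-1) :: addL(3)]]
→ final value -8

Answer: -8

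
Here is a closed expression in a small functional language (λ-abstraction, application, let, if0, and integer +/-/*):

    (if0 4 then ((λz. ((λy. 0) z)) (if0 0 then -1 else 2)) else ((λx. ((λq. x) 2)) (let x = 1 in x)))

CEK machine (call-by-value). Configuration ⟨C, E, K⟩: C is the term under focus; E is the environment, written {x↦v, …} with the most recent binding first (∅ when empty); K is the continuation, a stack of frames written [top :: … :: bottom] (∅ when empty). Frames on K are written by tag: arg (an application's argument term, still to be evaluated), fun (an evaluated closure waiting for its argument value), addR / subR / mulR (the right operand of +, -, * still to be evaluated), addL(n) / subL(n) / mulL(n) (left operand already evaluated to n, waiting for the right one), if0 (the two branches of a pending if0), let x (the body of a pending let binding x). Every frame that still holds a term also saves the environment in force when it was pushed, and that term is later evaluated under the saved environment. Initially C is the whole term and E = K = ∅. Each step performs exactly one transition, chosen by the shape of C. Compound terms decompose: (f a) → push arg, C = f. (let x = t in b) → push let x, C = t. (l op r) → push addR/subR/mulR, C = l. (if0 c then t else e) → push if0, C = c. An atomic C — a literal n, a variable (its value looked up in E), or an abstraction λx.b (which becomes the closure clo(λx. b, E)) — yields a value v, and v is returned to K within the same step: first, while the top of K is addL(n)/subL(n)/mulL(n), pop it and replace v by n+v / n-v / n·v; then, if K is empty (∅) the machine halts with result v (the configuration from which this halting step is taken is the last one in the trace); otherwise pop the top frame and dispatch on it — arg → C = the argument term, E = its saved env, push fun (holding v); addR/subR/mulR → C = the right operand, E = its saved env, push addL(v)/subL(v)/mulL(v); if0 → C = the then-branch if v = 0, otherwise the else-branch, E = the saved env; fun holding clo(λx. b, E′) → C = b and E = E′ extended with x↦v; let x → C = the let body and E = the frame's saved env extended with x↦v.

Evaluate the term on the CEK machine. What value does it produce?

[0] [C=(if0 4 then ((λz. ((λy. 0) z)) (if0 0 then -1 else 2)) else ((λx. ((λq. x) 2)) (let x = 1 in x))) | E=∅ | K=∅]
[1] [C=4 | E=∅ | K=[if0]]
[2] [C=((λx. ((λq. x) 2)) (let x = 1 in x)) | E=∅ | K=∅]
[3] [C=(λx. ((λq. x) 2)) | E=∅ | K=[arg]]
[4] [C=(let x = 1 in x) | E=∅ | K=[fun]]
[5] [C=1 | E=∅ | K=[let x :: fun]]
[6] [C=x | E={x↦1} | K=[fun]]
[7] [C=((λq. x) 2) | E={x↦1} | K=∅]
[8] [C=(λq. x) | E={x↦1} | K=[arg]]
[9] [C=2 | E={x↦1} | K=[fun]]
[10] [C=x | E={q↦2, x↦1} | K=∅]
→ final value 1

Answer: 1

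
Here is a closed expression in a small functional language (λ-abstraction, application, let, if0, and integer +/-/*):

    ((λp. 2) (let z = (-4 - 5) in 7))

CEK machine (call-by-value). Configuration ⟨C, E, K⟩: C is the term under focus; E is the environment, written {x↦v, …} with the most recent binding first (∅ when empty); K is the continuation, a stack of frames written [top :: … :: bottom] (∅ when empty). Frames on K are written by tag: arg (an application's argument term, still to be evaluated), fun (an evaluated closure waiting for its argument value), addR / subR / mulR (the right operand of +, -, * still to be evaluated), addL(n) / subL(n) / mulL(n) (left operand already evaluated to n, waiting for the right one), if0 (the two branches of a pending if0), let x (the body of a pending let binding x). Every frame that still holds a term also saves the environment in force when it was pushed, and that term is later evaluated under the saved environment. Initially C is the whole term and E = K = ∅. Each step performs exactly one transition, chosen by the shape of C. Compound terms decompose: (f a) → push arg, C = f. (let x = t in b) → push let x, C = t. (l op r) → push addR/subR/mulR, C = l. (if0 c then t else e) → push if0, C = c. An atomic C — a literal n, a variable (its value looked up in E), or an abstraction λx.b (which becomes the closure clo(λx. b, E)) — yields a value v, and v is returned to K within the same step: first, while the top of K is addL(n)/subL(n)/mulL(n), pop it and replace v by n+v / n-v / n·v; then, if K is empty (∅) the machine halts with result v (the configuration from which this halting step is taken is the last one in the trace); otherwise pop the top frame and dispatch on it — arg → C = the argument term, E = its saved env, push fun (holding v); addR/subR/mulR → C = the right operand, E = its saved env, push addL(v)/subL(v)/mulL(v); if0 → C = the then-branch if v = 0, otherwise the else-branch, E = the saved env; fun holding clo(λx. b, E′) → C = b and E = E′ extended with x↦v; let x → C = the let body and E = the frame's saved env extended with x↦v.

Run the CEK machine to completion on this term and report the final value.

Answer: 2

Execution trace:
0. ⟨C=((λp. 2) (let z = (-4 - 5) in 7)); E=∅; K=∅⟩
1. ⟨C=(λp. 2); E=∅; K=[arg]⟩
2. ⟨C=(let z = (-4 - 5) in 7); E=∅; K=[fun]⟩
3. ⟨C=(-4 - 5); E=∅; K=[let z :: fun]⟩
4. ⟨C=-4; E=∅; K=[subR :: let z :: fun]⟩
5. ⟨C=5; E=∅; K=[subL(-4) :: let z :: fun]⟩
6. ⟨C=7; E={z↦-9}; K=[fun]⟩
7. ⟨C=2; E={p↦7}; K=∅⟩
→ final value 2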